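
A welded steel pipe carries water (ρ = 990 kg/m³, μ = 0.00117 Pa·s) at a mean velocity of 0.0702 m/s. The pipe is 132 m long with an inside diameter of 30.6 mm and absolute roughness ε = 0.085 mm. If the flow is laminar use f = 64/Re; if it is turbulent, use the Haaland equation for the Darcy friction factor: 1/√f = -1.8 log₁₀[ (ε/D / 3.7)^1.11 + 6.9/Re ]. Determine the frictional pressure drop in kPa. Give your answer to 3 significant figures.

ΔP ≈ 0.371 kPa

Reynolds number Re = ρVD/μ = 990 · 0.0702 · 0.0306 / 0.00117 = 1818.
Re < 2300 → laminar flow, so f = 64/Re = 64/1818 = 0.03521 (the turbulent correlation is not needed).
Darcy-Weisbach: ΔP = f(L/D)(ρV²/2) = 0.03521·(132/0.0306)·(990·0.0702²/2) = 0.03521·4314·2.439 = 370.5 Pa.
ΔP = 370.5 Pa = 0.371 kPa.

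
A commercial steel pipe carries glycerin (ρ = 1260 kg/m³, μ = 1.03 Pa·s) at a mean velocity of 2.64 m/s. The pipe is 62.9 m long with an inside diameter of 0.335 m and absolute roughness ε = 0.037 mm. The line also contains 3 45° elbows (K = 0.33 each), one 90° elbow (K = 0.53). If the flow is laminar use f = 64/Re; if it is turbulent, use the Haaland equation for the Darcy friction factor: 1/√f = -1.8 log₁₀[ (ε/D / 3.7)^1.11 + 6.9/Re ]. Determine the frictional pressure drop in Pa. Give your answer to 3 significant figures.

Reynolds number Re = ρVD/μ = 1260 · 2.64 · 0.335 / 1.03 = 1082.
Re < 2300 → laminar flow, so f = 64/Re = 64/1082 = 0.05916 (the turbulent correlation is not needed).
Total minor-loss coefficient ΣK = 3·0.33 + 1·0.53 = 1.52.
ΔP = [f·L/D + ΣK]·(ρV²/2) = [0.05916·62.9/0.335 + 1.52]·(1260·2.64²/2) = [11.11 + 1.52]·4391 = 5.544e+04 Pa.

ΔP ≈ 55400 Pa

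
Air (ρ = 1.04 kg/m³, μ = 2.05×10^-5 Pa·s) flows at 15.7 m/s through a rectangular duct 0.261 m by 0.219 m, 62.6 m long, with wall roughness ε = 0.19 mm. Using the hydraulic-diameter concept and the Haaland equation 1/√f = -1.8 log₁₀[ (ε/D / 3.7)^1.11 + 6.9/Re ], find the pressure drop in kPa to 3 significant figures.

ΔP ≈ 0.678 kPa

Hydraulic diameter D_h = 4A/P = 4·(0.261·0.219)/(2·(0.261+0.219)) = 0.2286/0.96 = 0.2382 m.
Re = ρVD_h/μ = 1.04·15.7·0.2382/2.05e-05 = 1.897e+05.
ε/D_h = 0.00019/0.2382 = 0.000798; Haaland gives 1/√f = -1.8 log₁₀[8.52e-05+3.64e-05] = 7.047, so f = 0.02013.
ΔP = f(L/D_h)(ρV²/2) = 0.02013·62.6/0.2382·128.2 = 678.3 Pa.
ΔP = 0.678 kPa.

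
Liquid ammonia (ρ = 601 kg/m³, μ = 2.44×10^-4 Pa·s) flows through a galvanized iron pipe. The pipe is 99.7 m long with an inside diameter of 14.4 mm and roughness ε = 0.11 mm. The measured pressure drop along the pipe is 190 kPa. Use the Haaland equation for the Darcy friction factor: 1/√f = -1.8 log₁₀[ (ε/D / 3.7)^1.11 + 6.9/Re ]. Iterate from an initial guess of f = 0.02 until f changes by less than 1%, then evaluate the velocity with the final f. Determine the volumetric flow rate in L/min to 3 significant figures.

Q ≈ 15.6 L/min

Rearranging Darcy-Weisbach: V = √(2·ΔP·D/(f·L·ρ)). With ε/D = 0.00011/0.0144 = 0.00764, iterate starting from f = 0.02:
  f = 0.02 → V = √(2·1.9e+05·0.0144/(0.02·99.7·601)) = 2.137 m/s; Re = ρVD/μ = 7.579e+04; f → 0.0356
  f = 0.0356 → V = 1.602 m/s; Re = 5.681e+04; f → 0.03588
Converged (Δf/f < 1%). With the final f = 0.03588: V = √(2·1.9e+05·0.0144/(0.03588·99.7·601)) = 1.595 m/s.
Q = V·A = 1.595·(π/4·0.0144²) = 0.0002598 m³/s = 15.6 L/min.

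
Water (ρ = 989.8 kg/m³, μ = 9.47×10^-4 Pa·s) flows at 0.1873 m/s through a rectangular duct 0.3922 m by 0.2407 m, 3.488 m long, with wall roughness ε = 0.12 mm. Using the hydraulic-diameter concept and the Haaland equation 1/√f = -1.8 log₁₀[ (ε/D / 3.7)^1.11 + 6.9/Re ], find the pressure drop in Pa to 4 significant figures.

Hydraulic diameter D_h = 4A/P = 4·(0.3922·0.2407)/(2·(0.3922+0.2407)) = 0.3776/1.266 = 0.2983 m.
Re = ρVD_h/μ = 989.8·0.1873·0.2983/0.000947 = 5.84e+04.
ε/D_h = 0.00012/0.2983 = 0.000402; Haaland gives 1/√f = -1.8 log₁₀[3.98e-05+0.000118] = 6.842, so f = 0.02136.
ΔP = f(L/D_h)(ρV²/2) = 0.02136·3.488/0.2983·17.36 = 4.336 Pa.

ΔP ≈ 4.336 Pa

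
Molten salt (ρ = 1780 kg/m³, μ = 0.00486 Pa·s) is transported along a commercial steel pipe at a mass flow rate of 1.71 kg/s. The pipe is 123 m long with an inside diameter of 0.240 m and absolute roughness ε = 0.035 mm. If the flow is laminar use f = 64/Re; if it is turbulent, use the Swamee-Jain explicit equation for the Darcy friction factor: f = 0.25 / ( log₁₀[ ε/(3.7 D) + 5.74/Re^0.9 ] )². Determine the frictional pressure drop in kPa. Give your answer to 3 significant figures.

ΔP ≈ 0.00705 kPa

A = πD²/4 = π(0.24)²/4 = 0.04524 m²; mean velocity V = ṁ/(ρA) = 1.71/(1780 · 0.04524) = 0.02124 m/s.
Reynolds number Re = ρVD/μ = 1780 · 0.02124 · 0.24 / 0.00486 = 1867.
Re < 2300 → laminar flow, so f = 64/Re = 64/1867 = 0.03429 (the turbulent correlation is not needed).
Darcy-Weisbach: ΔP = f(L/D)(ρV²/2) = 0.03429·(123/0.24)·(1780·0.02124²/2) = 0.03429·512.5·0.4013 = 7.052 Pa.
ΔP = 7.052 Pa = 0.00705 kPa.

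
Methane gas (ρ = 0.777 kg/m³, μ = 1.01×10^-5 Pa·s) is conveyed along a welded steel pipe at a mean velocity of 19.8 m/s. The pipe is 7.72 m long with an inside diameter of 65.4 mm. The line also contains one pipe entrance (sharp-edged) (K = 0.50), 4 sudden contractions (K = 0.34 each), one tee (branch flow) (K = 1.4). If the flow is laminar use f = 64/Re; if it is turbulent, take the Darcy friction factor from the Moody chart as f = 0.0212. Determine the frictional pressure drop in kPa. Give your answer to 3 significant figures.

Reynolds number Re = ρVD/μ = 0.777 · 19.8 · 0.0654 / 1.01e-05 = 9.962e+04.
Re > 4000 → turbulent; use the Moody-chart value f = 0.0212.
Total minor-loss coefficient ΣK = 1·0.5 + 4·0.34 + 1·1.4 = 3.26.
ΔP = [f·L/D + ΣK]·(ρV²/2) = [0.0212·7.72/0.0654 + 3.26]·(0.777·19.8²/2) = [2.503 + 3.26]·152.3 = 877.7 Pa.
ΔP = 877.7 Pa = 0.878 kPa.

ΔP ≈ 0.878 kPa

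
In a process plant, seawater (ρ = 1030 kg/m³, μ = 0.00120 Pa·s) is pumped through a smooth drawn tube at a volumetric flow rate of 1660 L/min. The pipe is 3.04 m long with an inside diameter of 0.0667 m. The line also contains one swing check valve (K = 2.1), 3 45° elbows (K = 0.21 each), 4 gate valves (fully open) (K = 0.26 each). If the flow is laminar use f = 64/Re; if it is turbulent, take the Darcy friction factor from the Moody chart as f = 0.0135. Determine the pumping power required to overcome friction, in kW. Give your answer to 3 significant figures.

Q = 1660 L/min = 1660/60000 = 0.02767 m³/s.
Cross-sectional area A = πD²/4 = π(0.0667)²/4 = 0.003494 m²; mean velocity V = Q/A = 0.02767/0.003494 = 7.918 m/s.
Reynolds number Re = ρVD/μ = 1030 · 7.918 · 0.0667 / 0.0012 = 4.533e+05.
Re > 4000 → turbulent; use the Moody-chart value f = 0.0135.
Total minor-loss coefficient ΣK = 1·2.1 + 3·0.21 + 4·0.26 = 3.77.
ΔP = [f·L/D + ΣK]·(ρV²/2) = [0.0135·3.04/0.0667 + 3.77]·(1030·7.918²/2) = [0.6153 + 3.77]·3.229e+04 = 1.416e+05 Pa.
Pumping power P = QΔP = 0.02767·1.416e+05 = 3917 W = 3.92 kW.

P ≈ 3.92 kW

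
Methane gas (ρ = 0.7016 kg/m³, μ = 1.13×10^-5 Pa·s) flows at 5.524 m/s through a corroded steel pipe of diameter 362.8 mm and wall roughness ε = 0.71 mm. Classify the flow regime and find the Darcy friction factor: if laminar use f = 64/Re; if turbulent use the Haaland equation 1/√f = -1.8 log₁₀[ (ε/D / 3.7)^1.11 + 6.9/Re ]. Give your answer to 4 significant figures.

Re = ρVD/μ = 0.7016·5.524·0.3628/1.13e-05 = 1.244e+05.
Re > 4000 → turbulent. ε/D = 0.00071/0.3628 = 0.00196; Haaland: 1/√f = -1.8 log₁₀[0.000231 + 5.55e-05] = 6.378, so f = 0.02458.

f ≈ 0.02458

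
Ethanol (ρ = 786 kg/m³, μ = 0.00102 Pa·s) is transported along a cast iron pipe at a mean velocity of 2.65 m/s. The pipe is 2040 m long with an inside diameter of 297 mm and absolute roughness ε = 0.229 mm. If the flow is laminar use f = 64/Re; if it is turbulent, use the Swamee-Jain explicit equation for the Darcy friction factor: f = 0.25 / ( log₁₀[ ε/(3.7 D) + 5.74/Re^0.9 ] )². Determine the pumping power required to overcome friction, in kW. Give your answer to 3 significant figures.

P ≈ 66.7 kW

Reynolds number Re = ρVD/μ = 786 · 2.65 · 0.297 / 0.00102 = 6.065e+05.
Re > 4000 → turbulent. Relative roughness ε/D = 0.000229/0.297 = 0.000771. Swamee-Jain: f = 0.25/(log₁₀[0.000771/3.7 + 5.74/6.065e+05^0.9])² = 0.25/(log₁₀[0.000208 + 3.58e-05])² = 0.25/(-3.612)² = 0.01916.
Darcy-Weisbach: ΔP = f(L/D)(ρV²/2) = 0.01916·(2040/0.297)·(786·2.65²/2) = 0.01916·6869·2760 = 3.632e+05 Pa.
Q = V·A = 2.65·0.06928 = 0.1836 m³/s.
Pumping power P = QΔP = 0.1836·3.632e+05 = 66680 W = 66.7 kW.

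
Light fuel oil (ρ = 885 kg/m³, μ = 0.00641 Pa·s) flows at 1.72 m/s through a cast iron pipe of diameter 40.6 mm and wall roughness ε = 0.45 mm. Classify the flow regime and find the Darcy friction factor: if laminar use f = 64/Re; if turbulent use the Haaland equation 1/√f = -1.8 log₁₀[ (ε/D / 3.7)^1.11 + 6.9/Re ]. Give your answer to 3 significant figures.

Re = ρVD/μ = 885·1.72·0.0406/0.00641 = 9641.
Re > 4000 → turbulent. ε/D = 0.00045/0.0406 = 0.0111; Haaland: 1/√f = -1.8 log₁₀[0.00158 + 0.000716] = 4.75, so f = 0.04432.

f ≈ 0.0443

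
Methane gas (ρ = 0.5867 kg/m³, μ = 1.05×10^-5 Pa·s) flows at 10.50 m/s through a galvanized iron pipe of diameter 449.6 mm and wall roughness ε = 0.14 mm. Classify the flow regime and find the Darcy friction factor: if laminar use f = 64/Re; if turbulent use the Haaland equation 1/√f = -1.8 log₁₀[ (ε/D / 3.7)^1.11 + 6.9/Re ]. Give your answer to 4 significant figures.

Re = ρVD/μ = 0.5867·10.5·0.4496/1.05e-05 = 2.638e+05.
Re > 4000 → turbulent. ε/D = 0.00014/0.4496 = 0.000311; Haaland: 1/√f = -1.8 log₁₀[3e-05 + 2.62e-05] = 7.651, so f = 0.01708.

f ≈ 0.01708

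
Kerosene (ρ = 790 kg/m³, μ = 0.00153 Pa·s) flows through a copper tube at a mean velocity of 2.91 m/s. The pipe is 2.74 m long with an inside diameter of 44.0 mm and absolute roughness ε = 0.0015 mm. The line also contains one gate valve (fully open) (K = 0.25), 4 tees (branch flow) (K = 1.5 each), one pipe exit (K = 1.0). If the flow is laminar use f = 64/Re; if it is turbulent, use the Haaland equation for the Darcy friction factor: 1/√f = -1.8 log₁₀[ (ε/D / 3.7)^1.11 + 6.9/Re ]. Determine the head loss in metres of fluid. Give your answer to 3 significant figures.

Reynolds number Re = ρVD/μ = 790 · 2.91 · 0.044 / 0.00153 = 6.611e+04.
Re > 4000 → turbulent. Relative roughness ε/D = 1.5e-06/0.044 = 3.41e-05. Haaland: 1/√f = -1.8 log₁₀[(3.41e-05/3.7)^1.11 + 6.9/6.611e+04] = -1.8 log₁₀[2.57e-06 + 0.000104] = 7.148, so f = 0.01957.
Total minor-loss coefficient ΣK = 1·0.25 + 4·1.5 + 1·1 = 7.25.
ΔP = [f·L/D + ΣK]·(ρV²/2) = [0.01957·2.74/0.044 + 7.25]·(790·2.91²/2) = [1.219 + 7.25]·3345 = 2.833e+04 Pa.
Head loss h_f = ΔP/(ρg) = 2.833e+04/(790·9.81) = 3.66 m.

h_f ≈ 3.66 m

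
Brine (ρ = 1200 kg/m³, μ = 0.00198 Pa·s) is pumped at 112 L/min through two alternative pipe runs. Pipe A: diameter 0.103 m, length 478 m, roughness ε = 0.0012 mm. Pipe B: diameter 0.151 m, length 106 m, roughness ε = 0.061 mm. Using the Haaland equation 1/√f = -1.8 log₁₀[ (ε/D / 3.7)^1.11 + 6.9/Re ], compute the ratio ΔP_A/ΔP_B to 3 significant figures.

ΔP_A/ΔP_B ≈ 27.1

Pipe A: V = Q/A = 0.001867/0.008332 = 0.224 m/s; Re = 1.398e+04; ε/D = 1.17e-05; Haaland → f = 0.02824; ΔP_A = f(L/D)(ρV²/2) = 3946 Pa.
Pipe B: V = Q/A = 0.001867/0.01791 = 0.1042 m/s; Re = 9539; ε/D = 0.000404; Haaland → f = 0.03176; ΔP_B = f(L/D)(ρV²/2) = 145.4 Pa.
ΔP_A/ΔP_B = 3946/145.4 = 27.1.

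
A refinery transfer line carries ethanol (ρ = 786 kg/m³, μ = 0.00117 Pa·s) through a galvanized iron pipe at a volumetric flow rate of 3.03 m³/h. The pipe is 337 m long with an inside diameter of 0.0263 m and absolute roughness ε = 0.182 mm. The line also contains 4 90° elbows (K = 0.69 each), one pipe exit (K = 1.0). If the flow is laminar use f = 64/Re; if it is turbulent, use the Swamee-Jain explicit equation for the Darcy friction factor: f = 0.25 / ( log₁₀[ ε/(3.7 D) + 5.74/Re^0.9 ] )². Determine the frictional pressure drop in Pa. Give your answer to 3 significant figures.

ΔP ≈ 447000 Pa

Q = 3.03 m³/h = 3.03/3600 = 0.0008417 m³/s.
Cross-sectional area A = πD²/4 = π(0.0263)²/4 = 0.0005433 m²; mean velocity V = Q/A = 0.0008417/0.0005433 = 1.549 m/s.
Reynolds number Re = ρVD/μ = 786 · 1.549 · 0.0263 / 0.00117 = 2.737e+04.
Re > 4000 → turbulent. Relative roughness ε/D = 0.000182/0.0263 = 0.00692. Swamee-Jain: f = 0.25/(log₁₀[0.00692/3.7 + 5.74/2.737e+04^0.9])² = 0.25/(log₁₀[0.00187 + 0.000583])² = 0.25/(-2.61)² = 0.03669.
Total minor-loss coefficient ΣK = 4·0.69 + 1·1 = 3.76.
ΔP = [f·L/D + ΣK]·(ρV²/2) = [0.03669·337/0.0263 + 3.76]·(786·1.549²/2) = [470.1 + 3.76]·943.3 = 4.47e+05 Pa.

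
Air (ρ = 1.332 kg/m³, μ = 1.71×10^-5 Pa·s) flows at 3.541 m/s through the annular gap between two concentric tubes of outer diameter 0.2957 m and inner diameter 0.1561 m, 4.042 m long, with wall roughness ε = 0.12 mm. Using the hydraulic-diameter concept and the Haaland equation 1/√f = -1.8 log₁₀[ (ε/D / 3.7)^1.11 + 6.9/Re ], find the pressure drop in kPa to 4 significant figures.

Hydraulic diameter D_h = 4A/P = D_o - D_i = 0.2957 - 0.1561 = 0.1396 m.
Re = ρVD_h/μ = 1.332·3.541·0.1396/1.71e-05 = 3.851e+04.
ε/D_h = 0.00012/0.1396 = 0.00086; Haaland gives 1/√f = -1.8 log₁₀[9.25e-05+0.000179] = 6.419, so f = 0.02427.
ΔP = f(L/D_h)(ρV²/2) = 0.02427·4.042/0.1396·8.351 = 5.869 Pa.
ΔP = 0.005869 kPa.

ΔP ≈ 0.005869 kPa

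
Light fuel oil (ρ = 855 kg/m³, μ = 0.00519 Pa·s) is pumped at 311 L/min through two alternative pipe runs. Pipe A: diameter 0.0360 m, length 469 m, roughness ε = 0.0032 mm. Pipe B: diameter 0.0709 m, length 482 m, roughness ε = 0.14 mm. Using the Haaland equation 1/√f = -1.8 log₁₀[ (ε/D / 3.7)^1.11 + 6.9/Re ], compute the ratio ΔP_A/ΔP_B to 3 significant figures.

ΔP_A/ΔP_B ≈ 22.0

Pipe A: V = Q/A = 0.005183/0.001018 = 5.092 m/s; Re = 3.02e+04; ε/D = 8.89e-05; Haaland → f = 0.02346; ΔP_A = f(L/D)(ρV²/2) = 3.388e+06 Pa.
Pipe B: V = Q/A = 0.005183/0.003948 = 1.313 m/s; Re = 1.533e+04; ε/D = 0.00197; Haaland → f = 0.0308; ΔP_B = f(L/D)(ρV²/2) = 1.543e+05 Pa.
ΔP_A/ΔP_B = 3.388e+06/1.543e+05 = 22.0.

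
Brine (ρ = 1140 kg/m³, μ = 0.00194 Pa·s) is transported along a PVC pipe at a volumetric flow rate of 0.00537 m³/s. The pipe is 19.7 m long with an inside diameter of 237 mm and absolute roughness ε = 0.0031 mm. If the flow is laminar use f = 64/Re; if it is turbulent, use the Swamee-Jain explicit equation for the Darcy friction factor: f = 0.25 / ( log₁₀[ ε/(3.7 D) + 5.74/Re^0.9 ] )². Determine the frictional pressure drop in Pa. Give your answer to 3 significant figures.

Cross-sectional area A = πD²/4 = π(0.237)²/4 = 0.04412 m²; mean velocity V = Q/A = 0.00537/0.04412 = 0.1217 m/s.
Reynolds number Re = ρVD/μ = 1140 · 0.1217 · 0.237 / 0.00194 = 1.695e+04.
Re > 4000 → turbulent. Relative roughness ε/D = 3.1e-06/0.237 = 1.31e-05. Swamee-Jain: f = 0.25/(log₁₀[1.31e-05/3.7 + 5.74/1.695e+04^0.9])² = 0.25/(log₁₀[3.54e-06 + 0.000897])² = 0.25/(-3.046)² = 0.02695.
Darcy-Weisbach: ΔP = f(L/D)(ρV²/2) = 0.02695·(19.7/0.237)·(1140·0.1217²/2) = 0.02695·83.12·8.446 = 18.92 Pa.

ΔP ≈ 18.9 Pa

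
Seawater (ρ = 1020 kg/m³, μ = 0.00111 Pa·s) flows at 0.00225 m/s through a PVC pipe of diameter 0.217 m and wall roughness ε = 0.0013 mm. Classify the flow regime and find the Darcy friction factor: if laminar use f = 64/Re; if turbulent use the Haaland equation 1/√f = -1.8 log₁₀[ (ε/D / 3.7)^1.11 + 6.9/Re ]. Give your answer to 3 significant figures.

Re = ρVD/μ = 1020·0.00225·0.217/0.00111 = 448.7.
Re < 2300 → laminar, so f = 64/Re = 0.1426 (roughness is irrelevant in laminar flow).

f ≈ 0.143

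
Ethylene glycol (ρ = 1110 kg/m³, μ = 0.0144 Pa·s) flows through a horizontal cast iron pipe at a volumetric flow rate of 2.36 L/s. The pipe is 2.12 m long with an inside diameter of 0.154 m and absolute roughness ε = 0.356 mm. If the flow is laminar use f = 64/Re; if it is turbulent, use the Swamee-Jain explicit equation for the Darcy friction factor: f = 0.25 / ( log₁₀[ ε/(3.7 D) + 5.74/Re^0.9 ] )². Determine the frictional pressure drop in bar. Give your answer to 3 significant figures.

ΔP ≈ 5.22×10^-5 bar

Q = 2.36 L/s = 2.36/1000 = 0.00236 m³/s.
Cross-sectional area A = πD²/4 = π(0.154)²/4 = 0.01863 m²; mean velocity V = Q/A = 0.00236/0.01863 = 0.1267 m/s.
Reynolds number Re = ρVD/μ = 1110 · 0.1267 · 0.154 / 0.0144 = 1504.
Re < 2300 → laminar flow, so f = 64/Re = 64/1504 = 0.04255 (the turbulent correlation is not needed).
Darcy-Weisbach: ΔP = f(L/D)(ρV²/2) = 0.04255·(2.12/0.154)·(1110·0.1267²/2) = 0.04255·13.77·8.91 = 5.219 Pa.
ΔP = 5.219 Pa = 5.22×10^-5 bar.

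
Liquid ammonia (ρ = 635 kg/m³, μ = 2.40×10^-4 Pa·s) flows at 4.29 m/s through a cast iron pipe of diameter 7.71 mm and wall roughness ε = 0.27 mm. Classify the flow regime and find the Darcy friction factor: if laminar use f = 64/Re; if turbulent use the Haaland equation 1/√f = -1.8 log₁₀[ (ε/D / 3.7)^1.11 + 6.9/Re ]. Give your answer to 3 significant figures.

f ≈ 0.0615

Re = ρVD/μ = 635·4.29·0.00771/0.00024 = 8.751e+04.
Re > 4000 → turbulent. ε/D = 0.00027/0.00771 = 0.035; Haaland: 1/√f = -1.8 log₁₀[0.00567 + 7.88e-05] = 4.033, so f = 0.06148.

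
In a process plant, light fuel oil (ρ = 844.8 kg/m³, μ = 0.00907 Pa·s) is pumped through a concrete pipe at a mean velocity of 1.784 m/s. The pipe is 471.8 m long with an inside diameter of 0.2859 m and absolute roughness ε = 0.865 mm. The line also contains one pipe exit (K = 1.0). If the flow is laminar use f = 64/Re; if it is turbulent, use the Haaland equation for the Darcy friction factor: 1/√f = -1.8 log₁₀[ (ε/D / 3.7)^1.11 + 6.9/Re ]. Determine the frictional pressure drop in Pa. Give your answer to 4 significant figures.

ΔP ≈ 64810 Pa

Reynolds number Re = ρVD/μ = 844.8 · 1.784 · 0.2859 / 0.00907 = 4.751e+04.
Re > 4000 → turbulent. Relative roughness ε/D = 0.000865/0.2859 = 0.00303. Haaland: 1/√f = -1.8 log₁₀[(0.00303/3.7)^1.11 + 6.9/4.751e+04] = -1.8 log₁₀[0.000374 + 0.000145] = 5.912, so f = 0.02861.
Total minor-loss coefficient ΣK = 1·1 = 1.
ΔP = [f·L/D + ΣK]·(ρV²/2) = [0.02861·471.8/0.2859 + 1]·(844.8·1.784²/2) = [47.21 + 1]·1344 = 6.481e+04 Pa.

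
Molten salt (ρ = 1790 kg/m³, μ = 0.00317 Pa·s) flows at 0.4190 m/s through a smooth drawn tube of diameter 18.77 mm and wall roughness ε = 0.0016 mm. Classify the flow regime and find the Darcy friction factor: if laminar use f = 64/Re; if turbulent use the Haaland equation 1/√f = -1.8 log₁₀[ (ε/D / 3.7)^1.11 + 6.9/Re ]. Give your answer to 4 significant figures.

f ≈ 0.03918

Re = ρVD/μ = 1790·0.419·0.01877/0.00317 = 4441.
Re > 4000 → turbulent. ε/D = 1.6e-06/0.01877 = 8.52e-05; Haaland: 1/√f = -1.8 log₁₀[7.12e-06 + 0.00155] = 5.052, so f = 0.03918.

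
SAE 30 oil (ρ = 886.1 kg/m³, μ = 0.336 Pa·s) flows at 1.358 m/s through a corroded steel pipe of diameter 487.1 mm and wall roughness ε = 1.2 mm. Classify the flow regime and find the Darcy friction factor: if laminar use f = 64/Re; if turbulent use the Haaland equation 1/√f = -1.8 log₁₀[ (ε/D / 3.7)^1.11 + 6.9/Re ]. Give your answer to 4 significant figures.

f ≈ 0.03669

Re = ρVD/μ = 886.1·1.358·0.4871/0.336 = 1744.
Re < 2300 → laminar, so f = 64/Re = 0.03669 (roughness is irrelevant in laminar flow).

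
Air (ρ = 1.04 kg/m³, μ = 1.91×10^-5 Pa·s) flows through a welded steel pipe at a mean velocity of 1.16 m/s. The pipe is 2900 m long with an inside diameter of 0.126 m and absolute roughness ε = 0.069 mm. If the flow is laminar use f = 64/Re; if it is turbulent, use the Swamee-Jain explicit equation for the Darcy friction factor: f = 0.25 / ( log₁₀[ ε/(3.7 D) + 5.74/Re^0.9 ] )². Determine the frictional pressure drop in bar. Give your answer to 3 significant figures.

Reynolds number Re = ρVD/μ = 1.04 · 1.16 · 0.126 / 1.91e-05 = 7958.
Re > 4000 → turbulent. Relative roughness ε/D = 6.9e-05/0.126 = 0.000548. Swamee-Jain: f = 0.25/(log₁₀[0.000548/3.7 + 5.74/7958^0.9])² = 0.25/(log₁₀[0.000148 + 0.00177])² = 0.25/(-2.717)² = 0.03387.
Darcy-Weisbach: ΔP = f(L/D)(ρV²/2) = 0.03387·(2900/0.126)·(1.04·1.16²/2) = 0.03387·2.302e+04·0.6997 = 545.4 Pa.
ΔP = 545.4 Pa = 0.00545 bar.

ΔP ≈ 0.00545 bar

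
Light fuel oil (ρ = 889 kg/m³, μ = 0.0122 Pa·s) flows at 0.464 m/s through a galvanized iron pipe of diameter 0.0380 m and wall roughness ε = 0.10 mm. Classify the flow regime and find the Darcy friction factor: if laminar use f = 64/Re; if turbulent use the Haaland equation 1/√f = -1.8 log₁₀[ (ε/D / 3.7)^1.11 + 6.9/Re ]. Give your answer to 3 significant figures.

Re = ρVD/μ = 889·0.464·0.038/0.0122 = 1285.
Re < 2300 → laminar, so f = 64/Re = 0.04981 (roughness is irrelevant in laminar flow).

f ≈ 0.0498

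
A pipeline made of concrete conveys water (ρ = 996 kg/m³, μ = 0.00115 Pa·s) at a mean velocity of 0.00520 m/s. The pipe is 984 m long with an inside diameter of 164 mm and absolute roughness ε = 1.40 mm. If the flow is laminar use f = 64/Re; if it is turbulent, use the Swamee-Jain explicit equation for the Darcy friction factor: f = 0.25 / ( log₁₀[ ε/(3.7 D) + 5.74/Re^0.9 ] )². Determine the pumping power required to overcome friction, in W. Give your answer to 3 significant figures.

Reynolds number Re = ρVD/μ = 996 · 0.0052 · 0.164 / 0.00115 = 738.6.
Re < 2300 → laminar flow, so f = 64/Re = 64/738.6 = 0.08665 (the turbulent correlation is not needed).
Darcy-Weisbach: ΔP = f(L/D)(ρV²/2) = 0.08665·(984/0.164)·(996·0.0052²/2) = 0.08665·6000·0.01347 = 7.001 Pa.
Q = V·A = 0.0052·0.02112 = 0.0001098 m³/s.
Pumping power P = QΔP = 0.0001098·7.001 = 7.690×10^-4 W = 7.69×10^-4 W.

P ≈ 7.69×10^-4 W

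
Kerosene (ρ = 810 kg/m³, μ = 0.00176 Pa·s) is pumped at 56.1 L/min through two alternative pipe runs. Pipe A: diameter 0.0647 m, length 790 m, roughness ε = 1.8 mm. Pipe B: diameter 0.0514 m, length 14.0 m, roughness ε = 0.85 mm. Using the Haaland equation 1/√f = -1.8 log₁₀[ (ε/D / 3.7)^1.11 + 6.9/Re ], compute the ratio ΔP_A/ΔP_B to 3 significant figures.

Pipe A: V = Q/A = 0.000935/0.003288 = 0.2844 m/s; Re = 8468; ε/D = 0.0278; Haaland → f = 0.05919; ΔP_A = f(L/D)(ρV²/2) = 2.367e+04 Pa.
Pipe B: V = Q/A = 0.000935/0.002075 = 0.4506 m/s; Re = 1.066e+04; ε/D = 0.0165; Haaland → f = 0.04911; ΔP_B = f(L/D)(ρV²/2) = 1100 Pa.
ΔP_A/ΔP_B = 2.367e+04/1100 = 21.5.

ΔP_A/ΔP_B ≈ 21.5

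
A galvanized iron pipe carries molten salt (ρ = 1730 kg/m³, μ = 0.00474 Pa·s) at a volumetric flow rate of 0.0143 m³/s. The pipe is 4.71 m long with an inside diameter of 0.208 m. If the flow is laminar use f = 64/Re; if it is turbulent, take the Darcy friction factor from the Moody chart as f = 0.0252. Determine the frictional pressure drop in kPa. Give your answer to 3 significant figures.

ΔP ≈ 0.0874 kPa

Cross-sectional area A = πD²/4 = π(0.208)²/4 = 0.03398 m²; mean velocity V = Q/A = 0.0143/0.03398 = 0.4208 m/s.
Reynolds number Re = ρVD/μ = 1730 · 0.4208 · 0.208 / 0.00474 = 3.195e+04.
Re > 4000 → turbulent; use the Moody-chart value f = 0.0252.
Darcy-Weisbach: ΔP = f(L/D)(ρV²/2) = 0.0252·(4.71/0.208)·(1730·0.4208²/2) = 0.0252·22.64·153.2 = 87.42 Pa.
ΔP = 87.42 Pa = 0.0874 kPa.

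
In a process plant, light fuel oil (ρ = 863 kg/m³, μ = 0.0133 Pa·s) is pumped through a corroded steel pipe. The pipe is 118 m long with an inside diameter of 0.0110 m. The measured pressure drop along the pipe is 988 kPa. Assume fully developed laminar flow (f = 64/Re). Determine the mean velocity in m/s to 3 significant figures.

For laminar flow, f = 64/Re with Re = ρVD/μ, so Darcy-Weisbach reduces to ΔP = 32μLV/D². Solving for V: V = ΔP·D²/(32μL) = 9.88e+05·(0.011)²/(32·0.0133·118) = 2.38 m/s.
Check: Re = ρVD/μ = 863·2.38·0.011/0.0133 = 1699 < 2300, so the laminar assumption holds.

V ≈ 2.38 m/s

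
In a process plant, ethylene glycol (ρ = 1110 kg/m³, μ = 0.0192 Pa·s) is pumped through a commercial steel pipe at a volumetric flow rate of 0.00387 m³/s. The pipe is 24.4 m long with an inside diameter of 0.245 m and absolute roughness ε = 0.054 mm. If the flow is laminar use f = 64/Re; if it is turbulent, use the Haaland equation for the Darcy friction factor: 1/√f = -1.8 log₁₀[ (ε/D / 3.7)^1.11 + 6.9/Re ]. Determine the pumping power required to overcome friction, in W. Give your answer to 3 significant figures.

P ≈ 0.0793 W

Cross-sectional area A = πD²/4 = π(0.245)²/4 = 0.04714 m²; mean velocity V = Q/A = 0.00387/0.04714 = 0.08209 m/s.
Reynolds number Re = ρVD/μ = 1110 · 0.08209 · 0.245 / 0.0192 = 1163.
Re < 2300 → laminar flow, so f = 64/Re = 64/1163 = 0.05504 (the turbulent correlation is not needed).
Darcy-Weisbach: ΔP = f(L/D)(ρV²/2) = 0.05504·(24.4/0.245)·(1110·0.08209²/2) = 0.05504·99.59·3.74 = 20.5 Pa.
Pumping power P = QΔP = 0.00387·20.5 = 0.07934 W = 0.0793 W.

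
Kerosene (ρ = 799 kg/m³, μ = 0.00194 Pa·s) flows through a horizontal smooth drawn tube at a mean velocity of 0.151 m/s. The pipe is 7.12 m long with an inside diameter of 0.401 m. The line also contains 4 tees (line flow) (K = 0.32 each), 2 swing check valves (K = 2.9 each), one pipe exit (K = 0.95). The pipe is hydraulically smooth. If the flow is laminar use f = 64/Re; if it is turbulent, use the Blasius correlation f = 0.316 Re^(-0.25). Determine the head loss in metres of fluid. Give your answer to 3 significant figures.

h_f ≈ 0.00985 m

Reynolds number Re = ρVD/μ = 799 · 0.151 · 0.401 / 0.00194 = 2.494e+04.
Re > 4000 → turbulent. Smooth-pipe (Blasius): f = 0.316 Re^(-0.25) = 0.316/(2.494e+04)^0.25 = 0.02515.
Total minor-loss coefficient ΣK = 4·0.32 + 2·2.9 + 1·0.95 = 8.03.
ΔP = [f·L/D + ΣK]·(ρV²/2) = [0.02515·7.12/0.401 + 8.03]·(799·0.151²/2) = [0.4465 + 8.03]·9.109 = 77.21 Pa.
Head loss h_f = ΔP/(ρg) = 77.21/(799·9.81) = 0.00985 m.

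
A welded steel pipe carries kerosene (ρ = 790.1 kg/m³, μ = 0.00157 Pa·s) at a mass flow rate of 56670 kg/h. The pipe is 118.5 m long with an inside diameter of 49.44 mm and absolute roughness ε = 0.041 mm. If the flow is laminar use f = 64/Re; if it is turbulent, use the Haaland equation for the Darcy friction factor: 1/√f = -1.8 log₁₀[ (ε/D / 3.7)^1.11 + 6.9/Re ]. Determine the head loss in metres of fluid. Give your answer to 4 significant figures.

h_f ≈ 262.0 m

ṁ = 56670 kg/h = 56670/3600 = 15.74 kg/s.
A = πD²/4 = π(0.04944)²/4 = 0.00192 m²; mean velocity V = ṁ/(ρA) = 15.74/(790.1 · 0.00192) = 10.38 m/s.
Reynolds number Re = ρVD/μ = 790.1 · 10.38 · 0.04944 / 0.00157 = 2.582e+05.
Re > 4000 → turbulent. Relative roughness ε/D = 4.1e-05/0.04944 = 0.000829. Haaland: 1/√f = -1.8 log₁₀[(0.000829/3.7)^1.11 + 6.9/2.582e+05] = -1.8 log₁₀[8.89e-05 + 2.67e-05] = 7.086, so f = 0.01991.
Darcy-Weisbach: ΔP = f(L/D)(ρV²/2) = 0.01991·(118.5/0.04944)·(790.1·10.38²/2) = 0.01991·2397·4.255e+04 = 2.031e+06 Pa.
Head loss h_f = ΔP/(ρg) = 2.031e+06/(790.1·9.81) = 262.0 m.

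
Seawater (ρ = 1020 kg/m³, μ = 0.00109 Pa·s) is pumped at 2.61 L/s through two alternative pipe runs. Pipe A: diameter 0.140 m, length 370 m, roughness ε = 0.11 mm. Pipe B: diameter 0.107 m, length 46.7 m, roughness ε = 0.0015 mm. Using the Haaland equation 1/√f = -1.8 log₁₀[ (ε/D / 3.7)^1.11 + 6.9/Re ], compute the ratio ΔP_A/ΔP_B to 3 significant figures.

ΔP_A/ΔP_B ≈ 2.34

Pipe A: V = Q/A = 0.00261/0.01539 = 0.1695 m/s; Re = 2.221e+04; ε/D = 0.000786; Haaland → f = 0.02664; ΔP_A = f(L/D)(ρV²/2) = 1032 Pa.
Pipe B: V = Q/A = 0.00261/0.008992 = 0.2903 m/s; Re = 2.906e+04; ε/D = 1.4e-05; Haaland → f = 0.02352; ΔP_B = f(L/D)(ρV²/2) = 441 Pa.
ΔP_A/ΔP_B = 1032/441 = 2.34.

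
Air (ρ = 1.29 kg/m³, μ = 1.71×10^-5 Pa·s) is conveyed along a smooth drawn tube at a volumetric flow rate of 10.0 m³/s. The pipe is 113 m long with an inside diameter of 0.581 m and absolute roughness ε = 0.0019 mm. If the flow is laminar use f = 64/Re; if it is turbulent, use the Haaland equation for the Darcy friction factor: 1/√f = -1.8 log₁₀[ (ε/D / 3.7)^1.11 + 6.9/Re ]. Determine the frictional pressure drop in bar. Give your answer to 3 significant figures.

Cross-sectional area A = πD²/4 = π(0.581)²/4 = 0.2651 m²; mean velocity V = Q/A = 10/0.2651 = 37.72 m/s.
Reynolds number Re = ρVD/μ = 1.29 · 37.72 · 0.581 / 1.71e-05 = 1.653e+06.
Re > 4000 → turbulent. Relative roughness ε/D = 1.9e-06/0.581 = 3.27e-06. Haaland: 1/√f = -1.8 log₁₀[(3.27e-06/3.7)^1.11 + 6.9/1.653e+06] = -1.8 log₁₀[1.91e-07 + 4.17e-06] = 9.648, so f = 0.01074.
Darcy-Weisbach: ΔP = f(L/D)(ρV²/2) = 0.01074·(113/0.581)·(1.29·37.72²/2) = 0.01074·194.5·917.6 = 1917 Pa.
ΔP = 1917 Pa = 0.0192 bar.

ΔP ≈ 0.0192 bar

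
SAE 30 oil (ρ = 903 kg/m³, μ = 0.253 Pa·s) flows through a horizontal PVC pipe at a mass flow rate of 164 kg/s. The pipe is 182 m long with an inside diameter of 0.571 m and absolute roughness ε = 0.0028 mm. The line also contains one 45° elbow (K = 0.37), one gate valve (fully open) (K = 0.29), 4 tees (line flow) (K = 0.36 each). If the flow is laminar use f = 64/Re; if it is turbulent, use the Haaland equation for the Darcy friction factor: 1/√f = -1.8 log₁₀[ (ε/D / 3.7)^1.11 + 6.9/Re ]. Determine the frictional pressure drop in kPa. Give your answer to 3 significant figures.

A = πD²/4 = π(0.571)²/4 = 0.2561 m²; mean velocity V = ṁ/(ρA) = 164/(903 · 0.2561) = 0.7092 m/s.
Reynolds number Re = ρVD/μ = 903 · 0.7092 · 0.571 / 0.253 = 1445.
Re < 2300 → laminar flow, so f = 64/Re = 64/1445 = 0.04428 (the turbulent correlation is not needed).
Total minor-loss coefficient ΣK = 1·0.37 + 1·0.29 + 4·0.36 = 2.1.
ΔP = [f·L/D + ΣK]·(ρV²/2) = [0.04428·182/0.571 + 2.1]·(903·0.7092²/2) = [14.11 + 2.1]·227.1 = 3682 Pa.
ΔP = 3682 Pa = 3.68 kPa.

ΔP ≈ 3.68 kPa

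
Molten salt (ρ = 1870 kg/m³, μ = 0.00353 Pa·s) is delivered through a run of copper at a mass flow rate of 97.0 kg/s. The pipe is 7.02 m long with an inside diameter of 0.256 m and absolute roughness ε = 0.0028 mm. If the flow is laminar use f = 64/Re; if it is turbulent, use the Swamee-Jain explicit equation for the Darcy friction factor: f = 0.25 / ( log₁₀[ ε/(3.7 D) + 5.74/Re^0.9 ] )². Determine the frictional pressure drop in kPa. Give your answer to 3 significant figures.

A = πD²/4 = π(0.256)²/4 = 0.05147 m²; mean velocity V = ṁ/(ρA) = 97/(1870 · 0.05147) = 1.008 m/s.
Reynolds number Re = ρVD/μ = 1870 · 1.008 · 0.256 / 0.00353 = 1.367e+05.
Re > 4000 → turbulent. Relative roughness ε/D = 2.8e-06/0.256 = 1.09e-05. Swamee-Jain: f = 0.25/(log₁₀[1.09e-05/3.7 + 5.74/1.367e+05^0.9])² = 0.25/(log₁₀[2.96e-06 + 0.000137])² = 0.25/(-3.854)² = 0.01683.
Darcy-Weisbach: ΔP = f(L/D)(ρV²/2) = 0.01683·(7.02/0.256)·(1870·1.008²/2) = 0.01683·27.42·949.6 = 438.3 Pa.
ΔP = 438.3 Pa = 0.438 kPa.

ΔP ≈ 0.438 kPa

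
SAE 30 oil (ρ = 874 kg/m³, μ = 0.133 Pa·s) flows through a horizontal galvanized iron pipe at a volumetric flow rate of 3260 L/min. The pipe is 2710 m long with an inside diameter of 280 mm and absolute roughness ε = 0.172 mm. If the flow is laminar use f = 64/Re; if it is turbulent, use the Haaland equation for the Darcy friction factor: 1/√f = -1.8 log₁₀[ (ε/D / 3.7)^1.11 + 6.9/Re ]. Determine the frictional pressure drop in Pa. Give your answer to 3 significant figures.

ΔP ≈ 130000 Pa

Q = 3260 L/min = 3260/60000 = 0.05433 m³/s.
Cross-sectional area A = πD²/4 = π(0.28)²/4 = 0.06158 m²; mean velocity V = Q/A = 0.05433/0.06158 = 0.8824 m/s.
Reynolds number Re = ρVD/μ = 874 · 0.8824 · 0.28 / 0.133 = 1624.
Re < 2300 → laminar flow, so f = 64/Re = 64/1624 = 0.03942 (the turbulent correlation is not needed).
Darcy-Weisbach: ΔP = f(L/D)(ρV²/2) = 0.03942·(2710/0.28)·(874·0.8824²/2) = 0.03942·9679·340.3 = 1.298e+05 Pa.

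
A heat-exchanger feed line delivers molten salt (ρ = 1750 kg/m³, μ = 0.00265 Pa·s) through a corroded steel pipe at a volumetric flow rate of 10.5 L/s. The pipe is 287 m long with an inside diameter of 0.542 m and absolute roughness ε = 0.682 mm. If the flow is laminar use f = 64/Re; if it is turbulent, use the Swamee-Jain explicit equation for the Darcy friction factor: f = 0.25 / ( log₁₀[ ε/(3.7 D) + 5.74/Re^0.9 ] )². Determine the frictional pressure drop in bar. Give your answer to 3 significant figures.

Q = 10.5 L/s = 10.5/1000 = 0.0105 m³/s.
Cross-sectional area A = πD²/4 = π(0.542)²/4 = 0.2307 m²; mean velocity V = Q/A = 0.0105/0.2307 = 0.04551 m/s.
Reynolds number Re = ρVD/μ = 1750 · 0.04551 · 0.542 / 0.00265 = 1.629e+04.
Re > 4000 → turbulent. Relative roughness ε/D = 0.000682/0.542 = 0.00126. Swamee-Jain: f = 0.25/(log₁₀[0.00126/3.7 + 5.74/1.629e+04^0.9])² = 0.25/(log₁₀[0.00034 + 0.000929])² = 0.25/(-2.896)² = 0.0298.
Darcy-Weisbach: ΔP = f(L/D)(ρV²/2) = 0.0298·(287/0.542)·(1750·0.04551²/2) = 0.0298·529.5·1.812 = 28.6 Pa.
ΔP = 28.6 Pa = 2.86×10^-4 bar.

ΔP ≈ 2.86×10^-4 bar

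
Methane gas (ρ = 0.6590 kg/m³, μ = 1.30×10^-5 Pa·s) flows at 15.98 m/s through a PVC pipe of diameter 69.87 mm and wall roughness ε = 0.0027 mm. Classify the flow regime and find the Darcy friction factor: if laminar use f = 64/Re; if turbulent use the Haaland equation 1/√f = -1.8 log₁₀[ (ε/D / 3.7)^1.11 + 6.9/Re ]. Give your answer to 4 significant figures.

Re = ρVD/μ = 0.659·15.98·0.06987/1.3e-05 = 5.66e+04.
Re > 4000 → turbulent. ε/D = 2.7e-06/0.06987 = 3.86e-05; Haaland: 1/√f = -1.8 log₁₀[2.96e-06 + 0.000122] = 7.026, so f = 0.02026.

f ≈ 0.02026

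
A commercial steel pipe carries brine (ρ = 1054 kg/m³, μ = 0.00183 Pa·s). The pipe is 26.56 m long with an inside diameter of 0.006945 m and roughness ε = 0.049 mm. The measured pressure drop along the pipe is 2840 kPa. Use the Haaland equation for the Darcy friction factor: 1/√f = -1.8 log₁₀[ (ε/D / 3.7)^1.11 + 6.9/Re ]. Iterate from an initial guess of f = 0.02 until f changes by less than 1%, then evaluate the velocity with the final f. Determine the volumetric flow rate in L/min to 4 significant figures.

Rearranging Darcy-Weisbach: V = √(2·ΔP·D/(f·L·ρ)). With ε/D = 4.9e-05/0.006945 = 0.00706, iterate starting from f = 0.02:
  f = 0.02 → V = √(2·2.84e+06·0.006945/(0.02·26.56·1054)) = 8.394 m/s; Re = ρVD/μ = 3.358e+04; f → 0.03584
  f = 0.03584 → V = 6.27 m/s; Re = 2.508e+04; f → 0.03647
  f = 0.03647 → V = 6.216 m/s; Re = 2.486e+04; f → 0.03649
Converged (Δf/f < 1%). With the final f = 0.03649: V = √(2·2.84e+06·0.006945/(0.03649·26.56·1054)) = 6.214 m/s.
Q = V·A = 6.214·(π/4·0.006945²) = 0.0002354 m³/s = 14.12 L/min.

Q ≈ 14.12 L/min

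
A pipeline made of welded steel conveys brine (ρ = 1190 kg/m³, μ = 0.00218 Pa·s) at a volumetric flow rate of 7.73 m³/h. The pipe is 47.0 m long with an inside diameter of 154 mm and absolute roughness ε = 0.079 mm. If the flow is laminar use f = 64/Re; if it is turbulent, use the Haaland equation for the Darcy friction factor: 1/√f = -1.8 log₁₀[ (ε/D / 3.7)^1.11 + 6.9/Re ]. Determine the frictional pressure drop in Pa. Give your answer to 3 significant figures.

Q = 7.73 m³/h = 7.73/3600 = 0.002147 m³/s.
Cross-sectional area A = πD²/4 = π(0.154)²/4 = 0.01863 m²; mean velocity V = Q/A = 0.002147/0.01863 = 0.1153 m/s.
Reynolds number Re = ρVD/μ = 1190 · 0.1153 · 0.154 / 0.00218 = 9691.
Re > 4000 → turbulent. Relative roughness ε/D = 7.9e-05/0.154 = 0.000513. Haaland: 1/√f = -1.8 log₁₀[(0.000513/3.7)^1.11 + 6.9/9691] = -1.8 log₁₀[5.22e-05 + 0.000712] = 5.61, so f = 0.03177.
Darcy-Weisbach: ΔP = f(L/D)(ρV²/2) = 0.03177·(47/0.154)·(1190·0.1153²/2) = 0.03177·305.2·7.907 = 76.67 Pa.

ΔP ≈ 76.7 Pa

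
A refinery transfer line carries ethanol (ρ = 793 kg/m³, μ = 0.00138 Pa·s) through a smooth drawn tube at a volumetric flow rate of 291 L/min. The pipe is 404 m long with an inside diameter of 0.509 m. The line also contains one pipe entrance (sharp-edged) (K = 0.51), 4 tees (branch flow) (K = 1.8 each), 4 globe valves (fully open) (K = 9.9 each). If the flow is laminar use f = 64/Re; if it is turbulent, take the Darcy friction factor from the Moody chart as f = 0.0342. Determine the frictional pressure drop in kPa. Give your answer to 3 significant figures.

Q = 291 L/min = 291/60000 = 0.00485 m³/s.
Cross-sectional area A = πD²/4 = π(0.509)²/4 = 0.2035 m²; mean velocity V = Q/A = 0.00485/0.2035 = 0.02384 m/s.
Reynolds number Re = ρVD/μ = 793 · 0.02384 · 0.509 / 0.00138 = 6972.
Re > 4000 → turbulent; use the Moody-chart value f = 0.0342.
Total minor-loss coefficient ΣK = 1·0.51 + 4·1.8 + 4·9.9 = 47.3.
ΔP = [f·L/D + ΣK]·(ρV²/2) = [0.0342·404/0.509 + 47.3]·(793·0.02384²/2) = [27.14 + 47.3]·0.2253 = 16.77 Pa.
ΔP = 16.77 Pa = 0.0168 kPa.

ΔP ≈ 0.0168 kPa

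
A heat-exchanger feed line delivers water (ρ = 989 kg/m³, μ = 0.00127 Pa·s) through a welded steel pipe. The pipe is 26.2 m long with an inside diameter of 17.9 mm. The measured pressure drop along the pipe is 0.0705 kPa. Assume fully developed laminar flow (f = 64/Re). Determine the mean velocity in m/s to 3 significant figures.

For laminar flow, f = 64/Re with Re = ρVD/μ, so Darcy-Weisbach reduces to ΔP = 32μLV/D². Solving for V: V = ΔP·D²/(32μL) = 70.5·(0.0179)²/(32·0.00127·26.2) = 0.02121 m/s.
Check: Re = ρVD/μ = 989·0.02121·0.0179/0.00127 = 295.7 < 2300, so the laminar assumption holds.

V ≈ 0.0212 m/s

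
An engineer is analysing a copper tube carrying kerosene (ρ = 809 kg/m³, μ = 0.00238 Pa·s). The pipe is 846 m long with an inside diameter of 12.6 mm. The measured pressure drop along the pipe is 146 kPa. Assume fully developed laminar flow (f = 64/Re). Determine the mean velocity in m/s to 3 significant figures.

For laminar flow, f = 64/Re with Re = ρVD/μ, so Darcy-Weisbach reduces to ΔP = 32μLV/D². Solving for V: V = ΔP·D²/(32μL) = 1.46e+05·(0.0126)²/(32·0.00238·846) = 0.3597 m/s.
Check: Re = ρVD/μ = 809·0.3597·0.0126/0.00238 = 1541 < 2300, so the laminar assumption holds.

V ≈ 0.360 m/s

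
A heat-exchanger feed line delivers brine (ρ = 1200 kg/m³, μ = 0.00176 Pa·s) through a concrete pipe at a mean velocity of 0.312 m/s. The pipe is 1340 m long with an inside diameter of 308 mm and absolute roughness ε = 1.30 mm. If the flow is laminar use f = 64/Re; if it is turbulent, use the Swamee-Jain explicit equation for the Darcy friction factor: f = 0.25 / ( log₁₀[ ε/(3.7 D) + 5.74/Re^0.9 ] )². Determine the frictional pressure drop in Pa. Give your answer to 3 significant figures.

Reynolds number Re = ρVD/μ = 1200 · 0.312 · 0.308 / 0.00176 = 6.552e+04.
Re > 4000 → turbulent. Relative roughness ε/D = 0.0013/0.308 = 0.00422. Swamee-Jain: f = 0.25/(log₁₀[0.00422/3.7 + 5.74/6.552e+04^0.9])² = 0.25/(log₁₀[0.00114 + 0.000266])² = 0.25/(-2.852)² = 0.03074.
Darcy-Weisbach: ΔP = f(L/D)(ρV²/2) = 0.03074·(1340/0.308)·(1200·0.312²/2) = 0.03074·4351·58.41 = 7811 Pa.

ΔP ≈ 7810 Pa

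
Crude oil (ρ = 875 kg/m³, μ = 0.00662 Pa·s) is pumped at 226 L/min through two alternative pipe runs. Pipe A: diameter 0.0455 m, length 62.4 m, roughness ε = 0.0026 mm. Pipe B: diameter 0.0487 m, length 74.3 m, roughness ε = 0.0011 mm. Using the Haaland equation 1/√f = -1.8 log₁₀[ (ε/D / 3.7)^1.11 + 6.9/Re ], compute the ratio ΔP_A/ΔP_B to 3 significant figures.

ΔP_A/ΔP_B ≈ 1.16

Pipe A: V = Q/A = 0.003767/0.001626 = 2.317 m/s; Re = 1.393e+04; ε/D = 5.71e-05; Haaland → f = 0.02832; ΔP_A = f(L/D)(ρV²/2) = 9.119e+04 Pa.
Pipe B: V = Q/A = 0.003767/0.001863 = 2.022 m/s; Re = 1.302e+04; ε/D = 2.26e-05; Haaland → f = 0.02879; ΔP_B = f(L/D)(ρV²/2) = 7.857e+04 Pa.
ΔP_A/ΔP_B = 9.119e+04/7.857e+04 = 1.16.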